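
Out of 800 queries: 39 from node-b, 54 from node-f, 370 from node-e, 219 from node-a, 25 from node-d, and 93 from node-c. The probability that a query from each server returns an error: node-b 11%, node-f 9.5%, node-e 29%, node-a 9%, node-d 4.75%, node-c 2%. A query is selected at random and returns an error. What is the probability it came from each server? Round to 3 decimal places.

node-b 0.031, node-f 0.037, node-e 0.769, node-a 0.141, node-d 0.009, node-c 0.013

Unnormalized posteriors (prior × likelihood):
  node-b: 0.04875 × 0.11 = 0.0053625
  node-f: 0.0675 × 0.095 = 0.0064125
  node-e: 0.4625 × 0.29 = 0.134125
  node-a: 0.27375 × 0.09 = 0.0246375
  node-d: 0.03125 × 0.0475 = 0.001484375
  node-c: 0.11625 × 0.02 = 0.002325
Normalizing constant = 0.174346875.
P(node-b | error) = 0.0053625/0.174346875 ≈ 0.031
P(node-f | error) = 0.0064125/0.174346875 ≈ 0.037
P(node-e | error) = 0.134125/0.174346875 ≈ 0.769
P(node-a | error) = 0.0246375/0.174346875 ≈ 0.141
P(node-d | error) = 0.001484375/0.174346875 ≈ 0.009
P(node-c | error) = 0.002325/0.174346875 ≈ 0.013
(Check: 0.031+0.037+0.769+0.141+0.009+0.013 = 1.000.)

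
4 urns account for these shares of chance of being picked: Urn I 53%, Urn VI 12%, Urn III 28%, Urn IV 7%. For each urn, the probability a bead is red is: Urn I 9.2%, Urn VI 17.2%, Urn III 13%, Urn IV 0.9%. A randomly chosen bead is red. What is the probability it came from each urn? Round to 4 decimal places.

Urn I 0.4581, Urn VI 0.1939, Urn III 0.3420, Urn IV 0.0059

Compute prior × likelihood for every hypothesis:
  Urn I: 0.53 × 0.092 = 0.04876
  Urn VI: 0.12 × 0.172 = 0.02064
  Urn III: 0.28 × 0.13 = 0.0364
  Urn IV: 0.07 × 0.009 = 0.00063
Sum = 0.10643.
P(Urn I | red) = 0.04876/0.10643 ≈ 0.4581
P(Urn VI | red) = 0.02064/0.10643 ≈ 0.1939
P(Urn III | red) = 0.0364/0.10643 ≈ 0.3420
P(Urn IV | red) = 0.00063/0.10643 ≈ 0.0059
(Check: 0.4581+0.1939+0.3420+0.0059 = 0.9999.)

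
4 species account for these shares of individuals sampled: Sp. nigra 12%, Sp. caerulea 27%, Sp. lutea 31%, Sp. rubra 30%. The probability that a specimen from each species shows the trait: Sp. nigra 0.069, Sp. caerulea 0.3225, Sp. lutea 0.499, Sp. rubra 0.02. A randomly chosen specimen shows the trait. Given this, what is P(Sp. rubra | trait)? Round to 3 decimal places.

0.023

Prior × likelihood for each hypothesis:
  Sp. nigra: 0.12 × 0.069 = 0.00828
  Sp. caerulea: 0.27 × 0.3225 = 0.087075
  Sp. lutea: 0.31 × 0.499 = 0.15469
  Sp. rubra: 0.3 × 0.02 = 0.006
Sum = 0.256045.
P(Sp. rubra | evidence) = 0.006 / 0.256045 ≈ 0.023.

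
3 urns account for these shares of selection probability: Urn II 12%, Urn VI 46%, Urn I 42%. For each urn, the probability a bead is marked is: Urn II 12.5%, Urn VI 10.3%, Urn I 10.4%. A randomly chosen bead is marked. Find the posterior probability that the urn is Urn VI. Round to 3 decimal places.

By Bayes' rule, posterior ∝ prior × likelihood:
  Urn II: 0.12 × 0.125 = 0.015
  Urn VI: 0.46 × 0.103 = 0.04738
  Urn I: 0.42 × 0.104 = 0.04368
Sum = 0.10606.
P(Urn VI | evidence) = 0.04738 / 0.10606 ≈ 0.447.

0.447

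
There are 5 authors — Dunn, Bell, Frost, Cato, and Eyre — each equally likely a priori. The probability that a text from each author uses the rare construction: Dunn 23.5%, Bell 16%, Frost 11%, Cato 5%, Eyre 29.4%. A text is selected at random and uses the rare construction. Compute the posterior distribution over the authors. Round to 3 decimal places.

Dunn 0.277, Bell 0.188, Frost 0.130, Cato 0.059, Eyre 0.346

Since the prior is uniform, the posterior is proportional to the likelihood:
  Dunn: 0.235
  Bell: 0.16
  Frost: 0.11
  Cato: 0.05
  Eyre: 0.294
Total = 0.849.
P(Dunn | rare-form) = 0.235/0.849 ≈ 0.277
P(Bell | rare-form) = 0.16/0.849 ≈ 0.188
P(Frost | rare-form) = 0.11/0.849 ≈ 0.130
P(Cato | rare-form) = 0.05/0.849 ≈ 0.059
P(Eyre | rare-form) = 0.294/0.849 ≈ 0.346
(Check: 0.277+0.188+0.130+0.059+0.346 = 1.000.)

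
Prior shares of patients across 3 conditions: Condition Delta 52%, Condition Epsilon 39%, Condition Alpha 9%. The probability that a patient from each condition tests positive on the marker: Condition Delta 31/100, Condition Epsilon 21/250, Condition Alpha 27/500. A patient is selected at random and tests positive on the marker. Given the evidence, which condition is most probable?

By Bayes' rule, posterior ∝ prior × likelihood:
  Condition Delta: 0.52 × 0.31 = 0.1612
  Condition Epsilon: 0.39 × 0.084 = 0.03276
  Condition Alpha: 0.09 × 0.054 = 0.00486
Total = 0.19882.
Largest term belongs to Condition Delta, so Condition Delta is most probable.

Condition Delta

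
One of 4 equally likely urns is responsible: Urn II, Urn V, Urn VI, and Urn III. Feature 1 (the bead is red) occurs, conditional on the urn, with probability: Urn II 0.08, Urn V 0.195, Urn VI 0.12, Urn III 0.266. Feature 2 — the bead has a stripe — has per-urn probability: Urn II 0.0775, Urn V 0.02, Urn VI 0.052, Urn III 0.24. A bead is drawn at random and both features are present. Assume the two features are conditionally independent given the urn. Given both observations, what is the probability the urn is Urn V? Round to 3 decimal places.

Since the prior is uniform, the posterior is proportional to the likelihood:
  Urn II: 0.08 × 0.0775 = 0.0062
  Urn V: 0.195 × 0.02 = 0.0039
  Urn VI: 0.12 × 0.052 = 0.00624
  Urn III: 0.266 × 0.24 = 0.06384
Normalizing constant = 0.08018.
P(Urn V | evidence) = 0.0039 / 0.08018 ≈ 0.049.

0.049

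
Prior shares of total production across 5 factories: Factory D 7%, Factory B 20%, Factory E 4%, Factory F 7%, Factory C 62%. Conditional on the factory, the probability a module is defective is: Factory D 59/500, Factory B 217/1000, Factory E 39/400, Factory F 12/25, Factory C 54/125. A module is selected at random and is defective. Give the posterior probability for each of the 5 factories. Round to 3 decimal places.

Factory D 0.023, Factory B 0.122, Factory E 0.011, Factory F 0.094, Factory C 0.750

Prior × likelihood for each hypothesis:
  Factory D: 0.07 × 0.118 = 0.00826
  Factory B: 0.2 × 0.217 = 0.0434
  Factory E: 0.04 × 0.0975 = 0.0039
  Factory F: 0.07 × 0.48 = 0.0336
  Factory C: 0.62 × 0.432 = 0.26784
Total = 0.357.
P(Factory D | defective) = 0.00826/0.357 ≈ 0.023
P(Factory B | defective) = 0.0434/0.357 ≈ 0.122
P(Factory E | defective) = 0.0039/0.357 ≈ 0.011
P(Factory F | defective) = 0.0336/0.357 ≈ 0.094
P(Factory C | defective) = 0.26784/0.357 ≈ 0.750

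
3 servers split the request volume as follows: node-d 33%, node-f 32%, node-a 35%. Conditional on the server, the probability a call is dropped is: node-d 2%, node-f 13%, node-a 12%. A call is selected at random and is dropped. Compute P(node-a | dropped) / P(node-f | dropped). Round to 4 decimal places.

By Bayes' rule, posterior ∝ prior × likelihood:
  node-d: 0.33 × 0.02 = 0.0066
  node-f: 0.32 × 0.13 = 0.0416
  node-a: 0.35 × 0.12 = 0.042
Sum = 0.0902.
The ratio is 0.042 / 0.0416 (the normalizer cancels) = 1.0096.

1.0096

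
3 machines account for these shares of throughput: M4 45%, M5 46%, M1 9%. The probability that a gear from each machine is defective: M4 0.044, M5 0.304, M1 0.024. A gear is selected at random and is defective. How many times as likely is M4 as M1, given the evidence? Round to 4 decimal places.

Unnormalized posteriors (prior × likelihood):
  M4: 0.45 × 0.044 = 0.0198
  M5: 0.46 × 0.304 = 0.13984
  M1: 0.09 × 0.024 = 0.00216
Sum = 0.1618.
The ratio is 0.0198 / 0.00216 (the normalizer cancels) = 9.1667.

9.1667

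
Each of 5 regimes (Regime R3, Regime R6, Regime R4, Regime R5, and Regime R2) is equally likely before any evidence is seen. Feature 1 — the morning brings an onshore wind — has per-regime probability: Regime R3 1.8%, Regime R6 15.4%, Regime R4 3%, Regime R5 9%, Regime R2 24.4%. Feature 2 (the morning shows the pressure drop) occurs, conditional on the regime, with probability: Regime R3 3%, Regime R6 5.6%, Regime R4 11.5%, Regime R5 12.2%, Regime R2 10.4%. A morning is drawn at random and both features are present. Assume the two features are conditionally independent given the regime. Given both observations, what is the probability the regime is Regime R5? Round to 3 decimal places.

0.224

Since the prior is uniform, the posterior is proportional to the likelihood:
  Regime R3: 0.018 × 0.03 = 0.00054
  Regime R6: 0.154 × 0.056 = 0.008624
  Regime R4: 0.03 × 0.115 = 0.00345
  Regime R5: 0.09 × 0.122 = 0.01098
  Regime R2: 0.244 × 0.104 = 0.025376
Total = 0.04897.
P(Regime R5 | evidence) = 0.01098 / 0.04897 ≈ 0.224.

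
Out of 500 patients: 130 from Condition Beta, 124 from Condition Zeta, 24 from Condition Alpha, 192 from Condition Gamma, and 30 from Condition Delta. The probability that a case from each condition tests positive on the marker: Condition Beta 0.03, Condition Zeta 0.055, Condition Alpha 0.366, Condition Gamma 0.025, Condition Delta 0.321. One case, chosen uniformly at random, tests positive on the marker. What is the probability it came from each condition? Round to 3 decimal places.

Condition Beta 0.115, Condition Zeta 0.201, Condition Alpha 0.259, Condition Gamma 0.141, Condition Delta 0.284

Compute prior × likelihood for every hypothesis:
  Condition Beta: 0.26 × 0.03 = 0.0078
  Condition Zeta: 0.248 × 0.055 = 0.01364
  Condition Alpha: 0.048 × 0.366 = 0.017568
  Condition Gamma: 0.384 × 0.025 = 0.0096
  Condition Delta: 0.06 × 0.321 = 0.01926
Total = 0.067868.
P(Condition Beta | marker-positive) = 0.0078/0.067868 ≈ 0.115
P(Condition Zeta | marker-positive) = 0.01364/0.067868 ≈ 0.201
P(Condition Alpha | marker-positive) = 0.017568/0.067868 ≈ 0.259
P(Condition Gamma | marker-positive) = 0.0096/0.067868 ≈ 0.141
P(Condition Delta | marker-positive) = 0.01926/0.067868 ≈ 0.284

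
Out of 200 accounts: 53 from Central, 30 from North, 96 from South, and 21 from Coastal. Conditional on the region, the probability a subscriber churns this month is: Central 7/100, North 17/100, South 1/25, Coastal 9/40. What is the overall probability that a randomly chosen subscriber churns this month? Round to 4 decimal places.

Unnormalized posteriors (prior × likelihood):
  Central: 0.265 × 0.07 = 0.01855
  North: 0.15 × 0.17 = 0.0255
  South: 0.48 × 0.04 = 0.0192
  Coastal: 0.105 × 0.225 = 0.023625
P(churn) = 0.01855 + 0.0255 + 0.0192 + 0.023625 = 0.086875 → 0.0869.

0.0869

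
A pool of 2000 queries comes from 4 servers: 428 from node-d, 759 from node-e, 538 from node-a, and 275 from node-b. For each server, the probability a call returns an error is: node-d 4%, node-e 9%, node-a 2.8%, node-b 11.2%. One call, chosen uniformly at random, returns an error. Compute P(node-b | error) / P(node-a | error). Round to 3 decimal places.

Compute prior × likelihood for every hypothesis:
  node-d: 0.214 × 0.04 = 0.00856
  node-e: 0.3795 × 0.09 = 0.034155
  node-a: 0.269 × 0.028 = 0.007532
  node-b: 0.1375 × 0.112 = 0.0154
Normalizing constant = 0.065647.
The ratio is 0.0154 / 0.007532 (the normalizer cancels) = 2.045.

2.045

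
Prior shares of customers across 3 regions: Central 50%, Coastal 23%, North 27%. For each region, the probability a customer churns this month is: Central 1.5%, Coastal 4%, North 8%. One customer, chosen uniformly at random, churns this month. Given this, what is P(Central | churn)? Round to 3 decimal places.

Prior × likelihood for each hypothesis:
  Central: 0.5 × 0.015 = 0.0075
  Coastal: 0.23 × 0.04 = 0.0092
  North: 0.27 × 0.08 = 0.0216
Normalizing constant = 0.0383.
P(Central | evidence) = 0.0075 / 0.0383 ≈ 0.196.

0.196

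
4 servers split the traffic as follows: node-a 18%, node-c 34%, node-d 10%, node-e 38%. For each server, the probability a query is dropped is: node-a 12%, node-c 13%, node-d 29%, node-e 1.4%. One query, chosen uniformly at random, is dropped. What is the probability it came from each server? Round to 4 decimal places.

node-a 0.2157, node-c 0.4415, node-d 0.2897, node-e 0.0531

Unnormalized posteriors (prior × likelihood):
  node-a: 0.18 × 0.12 = 0.0216
  node-c: 0.34 × 0.13 = 0.0442
  node-d: 0.1 × 0.29 = 0.029
  node-e: 0.38 × 0.014 = 0.00532
Normalizing constant = 0.10012.
P(node-a | dropped) = 0.0216/0.10012 ≈ 0.2157
P(node-c | dropped) = 0.0442/0.10012 ≈ 0.4415
P(node-d | dropped) = 0.029/0.10012 ≈ 0.2897
P(node-e | dropped) = 0.00532/0.10012 ≈ 0.0531
(Check: 0.2157+0.4415+0.2897+0.0531 = 1.0000.)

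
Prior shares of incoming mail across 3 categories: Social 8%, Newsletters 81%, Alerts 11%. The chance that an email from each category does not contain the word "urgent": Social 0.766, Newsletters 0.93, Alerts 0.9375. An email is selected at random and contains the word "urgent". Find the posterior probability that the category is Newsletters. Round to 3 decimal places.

Taking complements, P(urgent-flag | each) = Social 0.234, Newsletters 0.07, Alerts 0.0625.
Unnormalized posteriors (prior × likelihood):
  Social: 0.08 × 0.234 = 0.01872
  Newsletters: 0.81 × 0.07 = 0.0567
  Alerts: 0.11 × 0.0625 = 0.006875
Total = 0.082295.
P(Newsletters | evidence) = 0.0567 / 0.082295 ≈ 0.689.

0.689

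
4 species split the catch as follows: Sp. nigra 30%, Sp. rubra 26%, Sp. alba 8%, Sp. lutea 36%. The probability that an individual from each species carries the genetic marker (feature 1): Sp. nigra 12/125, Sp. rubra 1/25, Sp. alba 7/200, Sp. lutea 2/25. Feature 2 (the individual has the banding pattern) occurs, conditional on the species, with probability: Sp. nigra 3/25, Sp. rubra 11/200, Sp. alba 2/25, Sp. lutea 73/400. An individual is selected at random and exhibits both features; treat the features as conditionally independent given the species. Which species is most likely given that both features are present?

Sp. lutea

By Bayes' rule, posterior ∝ prior × likelihood:
  Sp. nigra: 0.3 × 0.096 × 0.12 = 0.003456
  Sp. rubra: 0.26 × 0.04 × 0.055 = 0.000572
  Sp. alba: 0.08 × 0.035 × 0.08 = 0.000224
  Sp. lutea: 0.36 × 0.08 × 0.1825 = 0.005256
Total = 0.009508.
Largest term belongs to Sp. lutea, so Sp. lutea is most probable.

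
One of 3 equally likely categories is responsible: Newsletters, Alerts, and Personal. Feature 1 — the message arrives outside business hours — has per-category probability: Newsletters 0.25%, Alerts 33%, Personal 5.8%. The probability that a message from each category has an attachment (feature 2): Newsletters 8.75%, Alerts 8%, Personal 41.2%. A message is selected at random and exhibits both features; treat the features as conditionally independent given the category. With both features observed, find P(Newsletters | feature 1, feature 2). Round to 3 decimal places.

0.004

With a uniform prior (1/3 each), posterior ∝ likelihood:
  Newsletters: 0.0025 × 0.0875 = 0.00021875
  Alerts: 0.33 × 0.08 = 0.0264
  Personal: 0.058 × 0.412 = 0.023896
Total = 0.05051475.
P(Newsletters | evidence) = 0.00021875 / 0.05051475 ≈ 0.004.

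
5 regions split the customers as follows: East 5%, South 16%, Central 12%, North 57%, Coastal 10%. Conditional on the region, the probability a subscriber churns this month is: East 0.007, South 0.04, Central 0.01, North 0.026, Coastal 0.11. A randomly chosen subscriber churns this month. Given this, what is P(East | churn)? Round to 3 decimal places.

Unnormalized posteriors (prior × likelihood):
  East: 0.05 × 0.007 = 0.00035
  South: 0.16 × 0.04 = 0.0064
  Central: 0.12 × 0.01 = 0.0012
  North: 0.57 × 0.026 = 0.01482
  Coastal: 0.1 × 0.11 = 0.011
Normalizing constant = 0.03377.
P(East | evidence) = 0.00035 / 0.03377 ≈ 0.010.

0.010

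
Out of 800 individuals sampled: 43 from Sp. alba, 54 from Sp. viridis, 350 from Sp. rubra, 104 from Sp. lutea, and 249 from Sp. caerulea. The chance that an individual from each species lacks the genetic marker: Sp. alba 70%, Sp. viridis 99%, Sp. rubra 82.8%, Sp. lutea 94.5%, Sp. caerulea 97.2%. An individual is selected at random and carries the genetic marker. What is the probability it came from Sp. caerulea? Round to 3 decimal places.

0.081

Taking complements, P(marker | each) = Sp. alba 0.3, Sp. viridis 0.01, Sp. rubra 0.172, Sp. lutea 0.055, Sp. caerulea 0.028.
Unnormalized posteriors (prior × likelihood):
  Sp. alba: 0.05375 × 0.3 = 0.016125
  Sp. viridis: 0.0675 × 0.01 = 0.000675
  Sp. rubra: 0.4375 × 0.172 = 0.07525
  Sp. lutea: 0.13 × 0.055 = 0.00715
  Sp. caerulea: 0.31125 × 0.028 = 0.008715
Sum = 0.107915.
P(Sp. caerulea | evidence) = 0.008715 / 0.107915 ≈ 0.081.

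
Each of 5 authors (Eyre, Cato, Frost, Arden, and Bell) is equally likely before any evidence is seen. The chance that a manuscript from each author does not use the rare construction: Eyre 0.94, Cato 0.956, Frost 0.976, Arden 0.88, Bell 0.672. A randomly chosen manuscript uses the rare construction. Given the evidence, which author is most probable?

Bell

Taking complements, P(rare-form | each) = Eyre 0.06, Cato 0.044, Frost 0.024, Arden 0.12, Bell 0.328.
With a uniform prior (1/5 each), posterior ∝ likelihood:
  Eyre: 0.06
  Cato: 0.044
  Frost: 0.024
  Arden: 0.12
  Bell: 0.328
Normalizing constant = 0.576.
Largest term belongs to Bell, so Bell is most probable.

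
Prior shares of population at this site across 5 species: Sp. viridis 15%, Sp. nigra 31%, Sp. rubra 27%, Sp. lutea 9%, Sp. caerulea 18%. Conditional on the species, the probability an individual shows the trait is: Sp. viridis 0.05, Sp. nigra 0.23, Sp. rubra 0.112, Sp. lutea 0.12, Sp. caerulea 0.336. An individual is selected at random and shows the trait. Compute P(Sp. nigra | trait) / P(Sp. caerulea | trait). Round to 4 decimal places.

1.1789

By Bayes' rule, posterior ∝ prior × likelihood:
  Sp. viridis: 0.15 × 0.05 = 0.0075
  Sp. nigra: 0.31 × 0.23 = 0.0713
  Sp. rubra: 0.27 × 0.112 = 0.03024
  Sp. lutea: 0.09 × 0.12 = 0.0108
  Sp. caerulea: 0.18 × 0.336 = 0.06048
Normalizing constant = 0.18032.
The ratio is 0.0713 / 0.06048 (the normalizer cancels) = 1.1789.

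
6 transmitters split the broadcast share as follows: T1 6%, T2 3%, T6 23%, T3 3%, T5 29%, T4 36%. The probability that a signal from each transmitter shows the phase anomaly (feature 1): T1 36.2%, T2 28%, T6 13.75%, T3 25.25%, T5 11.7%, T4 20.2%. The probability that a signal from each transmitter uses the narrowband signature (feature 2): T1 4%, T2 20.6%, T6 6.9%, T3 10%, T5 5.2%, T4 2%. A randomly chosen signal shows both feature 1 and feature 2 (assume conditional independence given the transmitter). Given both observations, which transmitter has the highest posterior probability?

Compute prior × likelihood for every hypothesis:
  T1: 0.06 × 0.362 × 0.04 = 0.0008688
  T2: 0.03 × 0.28 × 0.206 = 0.0017304
  T6: 0.23 × 0.1375 × 0.069 = 0.002182125
  T3: 0.03 × 0.2525 × 0.1 = 0.0007575
  T5: 0.29 × 0.117 × 0.052 = 0.00176436
  T4: 0.36 × 0.202 × 0.02 = 0.0014544
Total = 0.008757585.
Largest term belongs to T6, so T6 is most probable.

T6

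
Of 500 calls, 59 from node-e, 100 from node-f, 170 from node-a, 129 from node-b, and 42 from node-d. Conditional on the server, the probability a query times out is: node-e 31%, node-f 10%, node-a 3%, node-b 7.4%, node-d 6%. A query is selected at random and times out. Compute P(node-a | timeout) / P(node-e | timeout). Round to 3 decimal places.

Compute prior × likelihood for every hypothesis:
  node-e: 0.118 × 0.31 = 0.03658
  node-f: 0.2 × 0.1 = 0.02
  node-a: 0.34 × 0.03 = 0.0102
  node-b: 0.258 × 0.074 = 0.019092
  node-d: 0.084 × 0.06 = 0.00504
Total = 0.090912.
The ratio is 0.0102 / 0.03658 (the normalizer cancels) = 0.279.

0.279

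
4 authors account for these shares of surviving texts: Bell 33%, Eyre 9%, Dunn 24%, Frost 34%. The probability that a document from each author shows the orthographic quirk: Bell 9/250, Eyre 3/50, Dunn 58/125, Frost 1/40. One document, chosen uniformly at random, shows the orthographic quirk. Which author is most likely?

Dunn

Unnormalized posteriors (prior × likelihood):
  Bell: 0.33 × 0.036 = 0.01188
  Eyre: 0.09 × 0.06 = 0.0054
  Dunn: 0.24 × 0.464 = 0.11136
  Frost: 0.34 × 0.025 = 0.0085
Normalizing constant = 0.13714.
Largest term belongs to Dunn, so Dunn is most probable.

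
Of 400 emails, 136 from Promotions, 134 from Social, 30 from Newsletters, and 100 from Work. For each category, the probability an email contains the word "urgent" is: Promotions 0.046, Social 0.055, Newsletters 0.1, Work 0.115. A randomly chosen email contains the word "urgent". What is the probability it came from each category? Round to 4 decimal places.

Promotions 0.2224, Social 0.2620, Newsletters 0.1067, Work 0.4089

Compute prior × likelihood for every hypothesis:
  Promotions: 0.34 × 0.046 = 0.01564
  Social: 0.335 × 0.055 = 0.018425
  Newsletters: 0.075 × 0.1 = 0.0075
  Work: 0.25 × 0.115 = 0.02875
Sum = 0.070315.
P(Promotions | urgent-flag) = 0.01564/0.070315 ≈ 0.2224
P(Social | urgent-flag) = 0.018425/0.070315 ≈ 0.2620
P(Newsletters | urgent-flag) = 0.0075/0.070315 ≈ 0.1067
P(Work | urgent-flag) = 0.02875/0.070315 ≈ 0.4089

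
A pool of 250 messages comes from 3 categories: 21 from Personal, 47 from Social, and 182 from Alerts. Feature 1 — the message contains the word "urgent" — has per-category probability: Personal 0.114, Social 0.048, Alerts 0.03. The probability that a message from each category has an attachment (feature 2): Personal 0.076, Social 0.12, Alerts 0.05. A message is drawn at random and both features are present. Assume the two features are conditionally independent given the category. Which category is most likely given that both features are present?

Compute prior × likelihood for every hypothesis:
  Personal: 0.084 × 0.114 × 0.076 = 0.000727776
  Social: 0.188 × 0.048 × 0.12 = 0.00108288
  Alerts: 0.728 × 0.03 × 0.05 = 0.001092
Normalizing constant = 0.002902656.
Largest term belongs to Alerts, so Alerts is most probable.

Alerts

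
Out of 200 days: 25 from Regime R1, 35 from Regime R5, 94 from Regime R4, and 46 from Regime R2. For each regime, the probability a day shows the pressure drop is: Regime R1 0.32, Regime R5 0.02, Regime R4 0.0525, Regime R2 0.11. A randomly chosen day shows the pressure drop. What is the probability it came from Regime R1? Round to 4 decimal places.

0.4279

By Bayes' rule, posterior ∝ prior × likelihood:
  Regime R1: 0.125 × 0.32 = 0.04
  Regime R5: 0.175 × 0.02 = 0.0035
  Regime R4: 0.47 × 0.0525 = 0.024675
  Regime R2: 0.23 × 0.11 = 0.0253
Sum = 0.093475.
P(Regime R1 | evidence) = 0.04 / 0.093475 ≈ 0.4279.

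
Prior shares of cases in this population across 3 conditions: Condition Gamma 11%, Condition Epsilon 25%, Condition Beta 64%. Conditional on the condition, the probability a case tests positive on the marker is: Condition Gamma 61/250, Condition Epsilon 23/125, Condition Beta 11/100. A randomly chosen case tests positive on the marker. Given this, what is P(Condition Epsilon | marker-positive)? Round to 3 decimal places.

0.321

Unnormalized posteriors (prior × likelihood):
  Condition Gamma: 0.11 × 0.244 = 0.02684
  Condition Epsilon: 0.25 × 0.184 = 0.046
  Condition Beta: 0.64 × 0.11 = 0.0704
Total = 0.14324.
P(Condition Epsilon | evidence) = 0.046 / 0.14324 ≈ 0.321.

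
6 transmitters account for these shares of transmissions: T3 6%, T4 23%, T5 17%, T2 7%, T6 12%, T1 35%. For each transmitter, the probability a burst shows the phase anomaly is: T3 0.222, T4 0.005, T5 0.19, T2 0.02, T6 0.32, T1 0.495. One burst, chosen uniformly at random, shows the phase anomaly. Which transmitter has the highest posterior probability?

T1

Unnormalized posteriors (prior × likelihood):
  T3: 0.06 × 0.222 = 0.01332
  T4: 0.23 × 0.005 = 0.00115
  T5: 0.17 × 0.19 = 0.0323
  T2: 0.07 × 0.02 = 0.0014
  T6: 0.12 × 0.32 = 0.0384
  T1: 0.35 × 0.495 = 0.17325
Total = 0.25982.
Largest term belongs to T1, so T1 is most probable.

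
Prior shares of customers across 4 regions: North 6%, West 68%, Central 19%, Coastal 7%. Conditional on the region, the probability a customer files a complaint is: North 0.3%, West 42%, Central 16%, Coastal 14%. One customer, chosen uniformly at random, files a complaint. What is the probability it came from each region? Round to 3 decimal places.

North 0.001, West 0.876, Central 0.093, Coastal 0.030

Unnormalized posteriors (prior × likelihood):
  North: 0.06 × 0.003 = 0.00018
  West: 0.68 × 0.42 = 0.2856
  Central: 0.19 × 0.16 = 0.0304
  Coastal: 0.07 × 0.14 = 0.0098
Total = 0.32598.
P(North | complaint) = 0.00018/0.32598 ≈ 0.001
P(West | complaint) = 0.2856/0.32598 ≈ 0.876
P(Central | complaint) = 0.0304/0.32598 ≈ 0.093
P(Coastal | complaint) = 0.0098/0.32598 ≈ 0.030
(Check: 0.001+0.876+0.093+0.030 = 1.000.)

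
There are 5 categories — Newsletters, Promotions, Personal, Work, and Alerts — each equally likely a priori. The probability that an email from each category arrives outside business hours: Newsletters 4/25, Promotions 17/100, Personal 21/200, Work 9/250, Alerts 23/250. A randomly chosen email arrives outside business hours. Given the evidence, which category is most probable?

With a uniform prior (1/5 each), posterior ∝ likelihood:
  Newsletters: 0.16
  Promotions: 0.17
  Personal: 0.105
  Work: 0.036
  Alerts: 0.092
Total = 0.563.
Largest term belongs to Promotions, so Promotions is most probable.

Promotions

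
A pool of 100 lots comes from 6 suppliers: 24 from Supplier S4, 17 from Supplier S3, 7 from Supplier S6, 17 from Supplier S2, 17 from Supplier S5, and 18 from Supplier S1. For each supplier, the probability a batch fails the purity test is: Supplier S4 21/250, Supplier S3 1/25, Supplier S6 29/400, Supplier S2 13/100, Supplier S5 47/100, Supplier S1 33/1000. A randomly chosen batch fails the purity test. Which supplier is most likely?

Compute prior × likelihood for every hypothesis:
  Supplier S4: 0.24 × 0.084 = 0.02016
  Supplier S3: 0.17 × 0.04 = 0.0068
  Supplier S6: 0.07 × 0.0725 = 0.005075
  Supplier S2: 0.17 × 0.13 = 0.0221
  Supplier S5: 0.17 × 0.47 = 0.0799
  Supplier S1: 0.18 × 0.033 = 0.00594
Normalizing constant = 0.139975.
Largest term belongs to Supplier S5, so Supplier S5 is most probable.

Supplier S5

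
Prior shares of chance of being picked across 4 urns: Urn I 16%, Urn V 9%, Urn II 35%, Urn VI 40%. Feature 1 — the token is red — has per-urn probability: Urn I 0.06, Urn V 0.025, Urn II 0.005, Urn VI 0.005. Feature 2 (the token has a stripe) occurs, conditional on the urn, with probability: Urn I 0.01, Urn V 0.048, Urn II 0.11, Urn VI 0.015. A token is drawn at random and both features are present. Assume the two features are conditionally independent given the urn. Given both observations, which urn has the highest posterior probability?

Urn II

Prior × likelihood for each hypothesis:
  Urn I: 0.16 × 0.06 × 0.01 = 0.000096
  Urn V: 0.09 × 0.025 × 0.048 = 0.000108
  Urn II: 0.35 × 0.005 × 0.11 = 0.0001925
  Urn VI: 0.4 × 0.005 × 0.015 = 0.00003
Sum = 0.0004265.
Largest term belongs to Urn II, so Urn II is most probable.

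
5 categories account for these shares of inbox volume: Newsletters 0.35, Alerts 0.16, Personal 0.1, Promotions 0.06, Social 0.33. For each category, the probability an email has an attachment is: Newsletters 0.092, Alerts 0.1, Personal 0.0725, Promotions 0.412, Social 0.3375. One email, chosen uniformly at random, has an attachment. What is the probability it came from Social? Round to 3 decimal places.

Compute prior × likelihood for every hypothesis:
  Newsletters: 0.35 × 0.092 = 0.0322
  Alerts: 0.16 × 0.1 = 0.016
  Personal: 0.1 × 0.0725 = 0.00725
  Promotions: 0.06 × 0.412 = 0.02472
  Social: 0.33 × 0.3375 = 0.111375
Total = 0.191545.
P(Social | evidence) = 0.111375 / 0.191545 ≈ 0.581.

0.581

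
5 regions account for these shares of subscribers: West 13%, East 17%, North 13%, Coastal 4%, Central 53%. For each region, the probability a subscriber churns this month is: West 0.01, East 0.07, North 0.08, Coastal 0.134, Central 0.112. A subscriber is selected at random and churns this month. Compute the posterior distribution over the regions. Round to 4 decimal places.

Prior × likelihood for each hypothesis:
  West: 0.13 × 0.01 = 0.0013
  East: 0.17 × 0.07 = 0.0119
  North: 0.13 × 0.08 = 0.0104
  Coastal: 0.04 × 0.134 = 0.00536
  Central: 0.53 × 0.112 = 0.05936
Total = 0.08832.
P(West | churn) = 0.0013/0.08832 ≈ 0.0147
P(East | churn) = 0.0119/0.08832 ≈ 0.1347
P(North | churn) = 0.0104/0.08832 ≈ 0.1178
P(Coastal | churn) = 0.00536/0.08832 ≈ 0.0607
P(Central | churn) = 0.05936/0.08832 ≈ 0.6721

West 0.0147, East 0.1347, North 0.1178, Coastal 0.0607, Central 0.6721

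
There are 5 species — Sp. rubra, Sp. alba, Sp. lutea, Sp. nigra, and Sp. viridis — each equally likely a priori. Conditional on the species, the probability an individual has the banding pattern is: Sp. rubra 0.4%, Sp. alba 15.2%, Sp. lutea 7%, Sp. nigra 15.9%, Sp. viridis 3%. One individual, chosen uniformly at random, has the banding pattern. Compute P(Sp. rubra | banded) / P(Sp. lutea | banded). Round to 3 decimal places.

0.057

With a uniform prior (1/5 each), posterior ∝ likelihood:
  Sp. rubra: 0.004
  Sp. alba: 0.152
  Sp. lutea: 0.07
  Sp. nigra: 0.159
  Sp. viridis: 0.03
Normalizing constant = 0.415.
The ratio is 0.004 / 0.07 (the normalizer cancels) = 0.057.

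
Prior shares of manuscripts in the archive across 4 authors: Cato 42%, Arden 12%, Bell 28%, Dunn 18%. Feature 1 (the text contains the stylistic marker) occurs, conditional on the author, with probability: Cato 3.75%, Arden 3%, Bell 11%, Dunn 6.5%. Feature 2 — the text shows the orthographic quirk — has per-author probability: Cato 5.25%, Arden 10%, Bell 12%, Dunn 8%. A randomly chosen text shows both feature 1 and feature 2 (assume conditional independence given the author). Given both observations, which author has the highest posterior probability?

Unnormalized posteriors (prior × likelihood):
  Cato: 0.42 × 0.0375 × 0.0525 = 0.000826875
  Arden: 0.12 × 0.03 × 0.1 = 0.00036
  Bell: 0.28 × 0.11 × 0.12 = 0.003696
  Dunn: 0.18 × 0.065 × 0.08 = 0.000936
Normalizing constant = 0.005818875.
Largest term belongs to Bell, so Bell is most probable.

Bell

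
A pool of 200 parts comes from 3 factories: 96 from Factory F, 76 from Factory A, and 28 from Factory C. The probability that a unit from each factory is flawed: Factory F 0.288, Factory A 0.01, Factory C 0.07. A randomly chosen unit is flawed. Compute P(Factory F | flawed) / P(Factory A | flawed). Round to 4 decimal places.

36.3789

Compute prior × likelihood for every hypothesis:
  Factory F: 0.48 × 0.288 = 0.13824
  Factory A: 0.38 × 0.01 = 0.0038
  Factory C: 0.14 × 0.07 = 0.0098
Sum = 0.15184.
The ratio is 0.13824 / 0.0038 (the normalizer cancels) = 36.3789.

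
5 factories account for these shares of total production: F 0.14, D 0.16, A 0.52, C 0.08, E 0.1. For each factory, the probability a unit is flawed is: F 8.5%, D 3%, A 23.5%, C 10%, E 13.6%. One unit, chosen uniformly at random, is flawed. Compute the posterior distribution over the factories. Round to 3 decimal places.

F 0.074, D 0.030, A 0.761, C 0.050, E 0.085

Prior × likelihood for each hypothesis:
  F: 0.14 × 0.085 = 0.0119
  D: 0.16 × 0.03 = 0.0048
  A: 0.52 × 0.235 = 0.1222
  C: 0.08 × 0.1 = 0.008
  E: 0.1 × 0.136 = 0.0136
Sum = 0.1605.
P(F | flawed) = 0.0119/0.1605 ≈ 0.074
P(D | flawed) = 0.0048/0.1605 ≈ 0.030
P(A | flawed) = 0.1222/0.1605 ≈ 0.761
P(C | flawed) = 0.008/0.1605 ≈ 0.050
P(E | flawed) = 0.0136/0.1605 ≈ 0.085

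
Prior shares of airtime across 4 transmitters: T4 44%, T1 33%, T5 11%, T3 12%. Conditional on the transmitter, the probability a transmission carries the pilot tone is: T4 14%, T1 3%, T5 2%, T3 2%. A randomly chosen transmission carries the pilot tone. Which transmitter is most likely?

Unnormalized posteriors (prior × likelihood):
  T4: 0.44 × 0.14 = 0.0616
  T1: 0.33 × 0.03 = 0.0099
  T5: 0.11 × 0.02 = 0.0022
  T3: 0.12 × 0.02 = 0.0024
Sum = 0.0761.
Largest term belongs to T4, so T4 is most probable.

T4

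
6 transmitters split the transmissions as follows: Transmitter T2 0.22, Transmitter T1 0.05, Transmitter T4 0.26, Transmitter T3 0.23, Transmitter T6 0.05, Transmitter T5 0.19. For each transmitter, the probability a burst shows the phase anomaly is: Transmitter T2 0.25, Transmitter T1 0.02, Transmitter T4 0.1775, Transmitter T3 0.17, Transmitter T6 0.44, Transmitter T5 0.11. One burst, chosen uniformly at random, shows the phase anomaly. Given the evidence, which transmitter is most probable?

Prior × likelihood for each hypothesis:
  Transmitter T2: 0.22 × 0.25 = 0.055
  Transmitter T1: 0.05 × 0.02 = 0.001
  Transmitter T4: 0.26 × 0.1775 = 0.04615
  Transmitter T3: 0.23 × 0.17 = 0.0391
  Transmitter T6: 0.05 × 0.44 = 0.022
  Transmitter T5: 0.19 × 0.11 = 0.0209
Sum = 0.18415.
Largest term belongs to Transmitter T2, so Transmitter T2 is most probable.

Transmitter T2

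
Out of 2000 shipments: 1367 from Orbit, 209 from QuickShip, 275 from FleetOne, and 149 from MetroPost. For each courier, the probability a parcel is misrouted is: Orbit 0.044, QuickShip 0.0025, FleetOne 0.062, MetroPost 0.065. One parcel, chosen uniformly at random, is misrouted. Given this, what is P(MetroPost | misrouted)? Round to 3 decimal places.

By Bayes' rule, posterior ∝ prior × likelihood:
  Orbit: 0.6835 × 0.044 = 0.030074
  QuickShip: 0.1045 × 0.0025 = 0.00026125
  FleetOne: 0.1375 × 0.062 = 0.008525
  MetroPost: 0.0745 × 0.065 = 0.0048425
Normalizing constant = 0.04370275.
P(MetroPost | evidence) = 0.0048425 / 0.04370275 ≈ 0.111.

0.111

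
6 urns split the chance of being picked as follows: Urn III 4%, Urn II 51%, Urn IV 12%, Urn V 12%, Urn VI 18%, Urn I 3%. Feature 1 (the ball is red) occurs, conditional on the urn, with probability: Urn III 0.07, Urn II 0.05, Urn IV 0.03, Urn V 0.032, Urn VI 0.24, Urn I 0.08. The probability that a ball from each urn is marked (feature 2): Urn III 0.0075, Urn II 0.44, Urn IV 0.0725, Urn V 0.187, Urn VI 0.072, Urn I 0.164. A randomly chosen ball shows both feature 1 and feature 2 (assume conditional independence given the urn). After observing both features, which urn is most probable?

By Bayes' rule, posterior ∝ prior × likelihood:
  Urn III: 0.04 × 0.07 × 0.0075 = 0.000021
  Urn II: 0.51 × 0.05 × 0.44 = 0.01122
  Urn IV: 0.12 × 0.03 × 0.0725 = 0.000261
  Urn V: 0.12 × 0.032 × 0.187 = 0.00071808
  Urn VI: 0.18 × 0.24 × 0.072 = 0.0031104
  Urn I: 0.03 × 0.08 × 0.164 = 0.0003936
Total = 0.01572408.
Largest term belongs to Urn II, so Urn II is most probable.

Urn II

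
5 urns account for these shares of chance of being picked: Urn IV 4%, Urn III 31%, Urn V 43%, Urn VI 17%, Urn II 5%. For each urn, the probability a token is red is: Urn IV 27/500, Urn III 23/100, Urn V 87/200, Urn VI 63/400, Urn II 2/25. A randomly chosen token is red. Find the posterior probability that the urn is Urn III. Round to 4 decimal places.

Unnormalized posteriors (prior × likelihood):
  Urn IV: 0.04 × 0.054 = 0.00216
  Urn III: 0.31 × 0.23 = 0.0713
  Urn V: 0.43 × 0.435 = 0.18705
  Urn VI: 0.17 × 0.1575 = 0.026775
  Urn II: 0.05 × 0.08 = 0.004
Normalizing constant = 0.291285.
P(Urn III | evidence) = 0.0713 / 0.291285 ≈ 0.2448.

0.2448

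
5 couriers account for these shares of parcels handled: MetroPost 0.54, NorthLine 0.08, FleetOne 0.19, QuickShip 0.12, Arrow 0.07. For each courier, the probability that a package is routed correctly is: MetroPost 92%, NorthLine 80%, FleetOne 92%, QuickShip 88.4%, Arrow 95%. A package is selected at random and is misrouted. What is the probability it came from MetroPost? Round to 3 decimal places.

0.470

Taking complements, P(misrouted | each) = MetroPost 0.08, NorthLine 0.2, FleetOne 0.08, QuickShip 0.116, Arrow 0.05.
Unnormalized posteriors (prior × likelihood):
  MetroPost: 0.54 × 0.08 = 0.0432
  NorthLine: 0.08 × 0.2 = 0.016
  FleetOne: 0.19 × 0.08 = 0.0152
  QuickShip: 0.12 × 0.116 = 0.01392
  Arrow: 0.07 × 0.05 = 0.0035
Normalizing constant = 0.09182.
P(MetroPost | evidence) = 0.0432 / 0.09182 ≈ 0.470.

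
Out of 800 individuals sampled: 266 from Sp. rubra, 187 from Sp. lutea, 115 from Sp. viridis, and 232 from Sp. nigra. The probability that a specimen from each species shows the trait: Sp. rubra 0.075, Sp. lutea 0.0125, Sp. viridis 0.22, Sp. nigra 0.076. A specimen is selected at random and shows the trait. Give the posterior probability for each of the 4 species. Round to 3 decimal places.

By Bayes' rule, posterior ∝ prior × likelihood:
  Sp. rubra: 0.3325 × 0.075 = 0.0249375
  Sp. lutea: 0.23375 × 0.0125 = 0.002921875
  Sp. viridis: 0.14375 × 0.22 = 0.031625
  Sp. nigra: 0.29 × 0.076 = 0.02204
Sum = 0.081524375.
P(Sp. rubra | trait) = 0.0249375/0.081524375 ≈ 0.306
P(Sp. lutea | trait) = 0.002921875/0.081524375 ≈ 0.036
P(Sp. viridis | trait) = 0.031625/0.081524375 ≈ 0.388
P(Sp. nigra | trait) = 0.02204/0.081524375 ≈ 0.270
(Check: 0.306+0.036+0.388+0.270 = 1.000.)

Sp. rubra 0.306, Sp. lutea 0.036, Sp. viridis 0.388, Sp. nigra 0.270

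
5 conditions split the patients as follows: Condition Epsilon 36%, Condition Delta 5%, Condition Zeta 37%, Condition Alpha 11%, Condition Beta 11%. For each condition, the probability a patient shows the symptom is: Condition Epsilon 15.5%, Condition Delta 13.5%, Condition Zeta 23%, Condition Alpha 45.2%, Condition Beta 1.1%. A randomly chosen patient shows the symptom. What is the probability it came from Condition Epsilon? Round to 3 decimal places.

Prior × likelihood for each hypothesis:
  Condition Epsilon: 0.36 × 0.155 = 0.0558
  Condition Delta: 0.05 × 0.135 = 0.00675
  Condition Zeta: 0.37 × 0.23 = 0.0851
  Condition Alpha: 0.11 × 0.452 = 0.04972
  Condition Beta: 0.11 × 0.011 = 0.00121
Normalizing constant = 0.19858.
P(Condition Epsilon | evidence) = 0.0558 / 0.19858 ≈ 0.281.

0.281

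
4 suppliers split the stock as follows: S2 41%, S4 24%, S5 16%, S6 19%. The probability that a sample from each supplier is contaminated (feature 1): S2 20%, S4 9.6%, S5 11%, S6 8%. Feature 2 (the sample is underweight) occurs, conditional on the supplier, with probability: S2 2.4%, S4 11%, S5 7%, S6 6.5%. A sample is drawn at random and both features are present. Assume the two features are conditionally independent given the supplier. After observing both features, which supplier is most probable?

Prior × likelihood for each hypothesis:
  S2: 0.41 × 0.2 × 0.024 = 0.001968
  S4: 0.24 × 0.096 × 0.11 = 0.0025344
  S5: 0.16 × 0.11 × 0.07 = 0.001232
  S6: 0.19 × 0.08 × 0.065 = 0.000988
Total = 0.0067224.
Largest term belongs to S4, so S4 is most probable.

S4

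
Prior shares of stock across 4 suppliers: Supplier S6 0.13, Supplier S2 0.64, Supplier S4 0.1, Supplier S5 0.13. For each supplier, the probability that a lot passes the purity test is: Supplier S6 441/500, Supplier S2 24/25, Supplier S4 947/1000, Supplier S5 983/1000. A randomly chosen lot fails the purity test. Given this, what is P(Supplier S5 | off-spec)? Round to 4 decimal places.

Taking complements, P(off-spec | each) = Supplier S6 0.118, Supplier S2 0.04, Supplier S4 0.053, Supplier S5 0.017.
Prior × likelihood for each hypothesis:
  Supplier S6: 0.13 × 0.118 = 0.01534
  Supplier S2: 0.64 × 0.04 = 0.0256
  Supplier S4: 0.1 × 0.053 = 0.0053
  Supplier S5: 0.13 × 0.017 = 0.00221
Total = 0.04845.
P(Supplier S5 | evidence) = 0.00221 / 0.04845 ≈ 0.0456.

0.0456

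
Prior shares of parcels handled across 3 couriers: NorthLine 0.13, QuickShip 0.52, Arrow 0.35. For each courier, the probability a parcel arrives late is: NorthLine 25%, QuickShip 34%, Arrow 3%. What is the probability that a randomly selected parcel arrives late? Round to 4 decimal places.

By Bayes' rule, posterior ∝ prior × likelihood:
  NorthLine: 0.13 × 0.25 = 0.0325
  QuickShip: 0.52 × 0.34 = 0.1768
  Arrow: 0.35 × 0.03 = 0.0105
P(late) = 0.0325 + 0.1768 + 0.0105 = 0.2198 → 0.2198.

0.2198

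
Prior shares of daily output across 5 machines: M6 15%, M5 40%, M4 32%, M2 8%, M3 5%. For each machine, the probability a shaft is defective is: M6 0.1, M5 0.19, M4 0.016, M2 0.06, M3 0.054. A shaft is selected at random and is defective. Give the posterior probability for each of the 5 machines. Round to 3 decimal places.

M6 0.145, M5 0.733, M4 0.049, M2 0.046, M3 0.026

Compute prior × likelihood for every hypothesis:
  M6: 0.15 × 0.1 = 0.015
  M5: 0.4 × 0.19 = 0.076
  M4: 0.32 × 0.016 = 0.00512
  M2: 0.08 × 0.06 = 0.0048
  M3: 0.05 × 0.054 = 0.0027
Total = 0.10362.
P(M6 | defective) = 0.015/0.10362 ≈ 0.145
P(M5 | defective) = 0.076/0.10362 ≈ 0.733
P(M4 | defective) = 0.00512/0.10362 ≈ 0.049
P(M2 | defective) = 0.0048/0.10362 ≈ 0.046
P(M3 | defective) = 0.0027/0.10362 ≈ 0.026
(Check: 0.145+0.733+0.049+0.046+0.026 = 0.999.)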